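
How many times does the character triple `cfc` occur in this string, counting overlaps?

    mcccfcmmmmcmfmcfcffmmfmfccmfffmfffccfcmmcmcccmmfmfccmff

Sliding a length-3 window over the 55 characters (53 positions):
  position 4–6: cfc
  position 15–17: cfc
  position 36–38: cfc

3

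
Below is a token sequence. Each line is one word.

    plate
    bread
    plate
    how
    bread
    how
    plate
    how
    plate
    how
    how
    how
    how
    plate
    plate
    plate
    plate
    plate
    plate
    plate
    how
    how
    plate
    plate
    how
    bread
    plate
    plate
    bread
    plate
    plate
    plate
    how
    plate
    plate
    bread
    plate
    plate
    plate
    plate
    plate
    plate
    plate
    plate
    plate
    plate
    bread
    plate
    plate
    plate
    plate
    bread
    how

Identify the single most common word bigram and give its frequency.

Bigram frequencies (highest first):
  plate plate: 23
  plate how: 6
  plate bread: 5
  bread plate: 5
  how plate: 5
  how how: 4
  … (2 more, each ≤ 2)

"plate plate", 23 times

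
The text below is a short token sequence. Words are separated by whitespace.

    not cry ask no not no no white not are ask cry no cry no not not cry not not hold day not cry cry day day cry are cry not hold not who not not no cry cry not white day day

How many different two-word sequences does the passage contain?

29

43 tokens → 42 bigram windows in total.
Repeated bigrams (each contributes count−1 duplicates):
  cry not: 3
  not cry: 3
  not not: 3
  cry cry: 2
  cry no: 2
  day day: 2
  no cry: 2
  no not: 2
  … (2 more repeated)
13 duplicate windows → 42 − 13 = 29 distinct.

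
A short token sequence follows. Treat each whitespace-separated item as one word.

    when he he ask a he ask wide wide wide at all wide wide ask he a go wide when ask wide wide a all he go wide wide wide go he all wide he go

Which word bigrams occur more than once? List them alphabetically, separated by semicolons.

all wide; ask wide; go wide; he ask; he go; wide wide

Bigram counts meeting the condition (more than once):
  all wide: 2
  ask wide: 2
  go wide: 2
  he ask: 2
  he go: 2
  wide wide: 6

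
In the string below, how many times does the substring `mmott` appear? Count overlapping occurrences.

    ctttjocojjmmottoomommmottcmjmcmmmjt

Sliding a length-5 window over the 35 characters (31 positions):
  position 11–15: mmott
  position 21–25: mmott

2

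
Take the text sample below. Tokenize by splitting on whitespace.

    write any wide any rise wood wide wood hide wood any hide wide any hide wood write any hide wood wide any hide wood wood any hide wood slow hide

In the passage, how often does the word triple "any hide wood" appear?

Scanning the 28 overlapping trigram windows for "any hide wood":
  position 14–16: any hide wood
  position 18–20: any hide wood
  position 22–24: any hide wood
  position 26–28: any hide wood

4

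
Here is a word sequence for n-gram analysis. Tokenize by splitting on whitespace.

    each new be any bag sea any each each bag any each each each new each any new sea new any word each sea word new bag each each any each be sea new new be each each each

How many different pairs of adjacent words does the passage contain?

27

39 tokens → 38 bigram windows in total.
Repeated bigrams (each contributes count−1 duplicates):
  each each: 6
  any each: 3
  each any: 2
  each new: 2
  new be: 2
  sea new: 2
11 duplicate windows → 38 − 11 = 27 distinct.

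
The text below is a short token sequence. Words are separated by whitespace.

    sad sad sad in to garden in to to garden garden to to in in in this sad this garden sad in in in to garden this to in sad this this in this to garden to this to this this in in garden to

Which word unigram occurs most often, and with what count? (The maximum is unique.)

Unigram frequencies (highest first):
  in: 12
  to: 11
  this: 9
  garden: 7
  sad: 6

"in", 12 times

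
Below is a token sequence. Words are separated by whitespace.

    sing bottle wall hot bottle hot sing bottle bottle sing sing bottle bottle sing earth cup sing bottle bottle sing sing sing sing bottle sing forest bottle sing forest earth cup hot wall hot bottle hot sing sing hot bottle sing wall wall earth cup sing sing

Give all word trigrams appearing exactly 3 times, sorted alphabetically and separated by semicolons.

Trigram counts meeting the condition (exactly 3 times):
  bottle bottle sing: 3
  sing bottle bottle: 3

bottle bottle sing; sing bottle bottle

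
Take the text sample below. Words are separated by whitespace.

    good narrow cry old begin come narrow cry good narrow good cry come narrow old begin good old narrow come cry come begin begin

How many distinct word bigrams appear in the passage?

24 tokens → 23 bigram windows in total.
Repeated bigrams (each contributes count−1 duplicates):
  come narrow: 2
  cry come: 2
  good narrow: 2
  narrow cry: 2
  old begin: 2
5 duplicate windows → 23 − 5 = 18 distinct.

18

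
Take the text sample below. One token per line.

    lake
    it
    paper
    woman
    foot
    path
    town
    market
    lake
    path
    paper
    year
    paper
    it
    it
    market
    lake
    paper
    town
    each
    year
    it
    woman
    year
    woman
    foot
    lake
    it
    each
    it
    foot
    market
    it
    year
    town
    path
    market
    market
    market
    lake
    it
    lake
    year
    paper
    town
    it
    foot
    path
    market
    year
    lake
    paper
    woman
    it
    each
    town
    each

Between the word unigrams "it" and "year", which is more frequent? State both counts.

"it" (10 vs 6)

"it": 10 occurrences
"year": 6 occurrences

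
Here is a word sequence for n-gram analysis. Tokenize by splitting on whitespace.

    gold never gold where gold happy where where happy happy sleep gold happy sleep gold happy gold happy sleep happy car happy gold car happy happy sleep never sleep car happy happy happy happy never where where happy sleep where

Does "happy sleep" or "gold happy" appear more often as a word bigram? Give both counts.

"happy sleep" (5 vs 4)

"happy sleep": 5 occurrences
"gold happy": 4 occurrences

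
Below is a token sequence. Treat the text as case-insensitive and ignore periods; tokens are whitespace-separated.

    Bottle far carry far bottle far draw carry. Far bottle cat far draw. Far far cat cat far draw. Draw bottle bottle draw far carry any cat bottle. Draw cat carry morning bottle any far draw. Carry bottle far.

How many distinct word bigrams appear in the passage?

26

39 tokens → 38 bigram windows in total.
Repeated bigrams (each contributes count−1 duplicates):
  far draw: 4
  bottle far: 3
  bottle draw: 2
  carry far: 2
  cat far: 2
  draw carry: 2
  draw far: 2
  far bottle: 2
  … (1 more repeated)
12 duplicate windows → 38 − 12 = 26 distinct.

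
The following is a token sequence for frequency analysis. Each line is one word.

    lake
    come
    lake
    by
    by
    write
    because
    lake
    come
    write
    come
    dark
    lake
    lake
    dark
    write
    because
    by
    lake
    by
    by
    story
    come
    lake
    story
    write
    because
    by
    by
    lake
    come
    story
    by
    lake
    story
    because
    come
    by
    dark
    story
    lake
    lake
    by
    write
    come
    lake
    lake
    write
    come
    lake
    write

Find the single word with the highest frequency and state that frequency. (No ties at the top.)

"lake", 14 times

Unigram frequencies (highest first):
  lake: 14
  by: 10
  come: 8
  write: 7
  story: 5
  because: 4
  … (1 more, each ≤ 3)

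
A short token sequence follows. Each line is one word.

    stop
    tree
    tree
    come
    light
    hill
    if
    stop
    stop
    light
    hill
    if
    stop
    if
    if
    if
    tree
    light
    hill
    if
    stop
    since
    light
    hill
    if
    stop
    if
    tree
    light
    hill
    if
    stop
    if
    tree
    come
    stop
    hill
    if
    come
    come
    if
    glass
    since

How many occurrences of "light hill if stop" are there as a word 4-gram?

Scanning the 40 overlapping 4-gram windows for "light hill if stop":
  position 5–8: light hill if stop
  position 10–13: light hill if stop
  position 18–21: light hill if stop
  position 23–26: light hill if stop
  position 29–32: light hill if stop

5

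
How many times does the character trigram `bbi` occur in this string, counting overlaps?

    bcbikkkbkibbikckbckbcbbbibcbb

2

Sliding a length-3 window over the 29 characters (27 positions):
  position 11–13: bbi
  position 23–25: bbi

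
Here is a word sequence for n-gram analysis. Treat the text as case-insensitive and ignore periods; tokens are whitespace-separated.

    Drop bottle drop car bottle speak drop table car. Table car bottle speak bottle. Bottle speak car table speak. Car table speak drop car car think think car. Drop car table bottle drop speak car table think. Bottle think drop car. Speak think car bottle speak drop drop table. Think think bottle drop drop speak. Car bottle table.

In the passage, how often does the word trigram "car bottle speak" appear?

Scanning the 56 overlapping trigram windows for "car bottle speak":
  position 4–6: car bottle speak
  position 11–13: car bottle speak
  position 44–46: car bottle speak

3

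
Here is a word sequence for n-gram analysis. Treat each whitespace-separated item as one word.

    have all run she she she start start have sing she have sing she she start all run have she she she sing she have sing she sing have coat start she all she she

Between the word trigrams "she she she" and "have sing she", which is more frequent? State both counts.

"she she she": 2 occurrences
"have sing she": 3 occurrences

"have sing she" (3 vs 2)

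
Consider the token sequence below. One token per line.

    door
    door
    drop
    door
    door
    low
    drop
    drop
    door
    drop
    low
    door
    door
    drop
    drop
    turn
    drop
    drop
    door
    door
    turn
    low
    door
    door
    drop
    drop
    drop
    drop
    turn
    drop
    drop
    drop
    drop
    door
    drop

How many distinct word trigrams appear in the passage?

35 tokens → 33 trigram windows in total.
Repeated trigrams (each contributes count−1 duplicates):
  drop drop drop: 4
  door door drop: 3
  drop drop door: 3
  door drop drop: 2
  drop door door: 2
  drop door drop: 2
  drop drop turn: 2
  drop turn drop: 2
  … (2 more repeated)
14 duplicate windows → 33 − 14 = 19 distinct.

19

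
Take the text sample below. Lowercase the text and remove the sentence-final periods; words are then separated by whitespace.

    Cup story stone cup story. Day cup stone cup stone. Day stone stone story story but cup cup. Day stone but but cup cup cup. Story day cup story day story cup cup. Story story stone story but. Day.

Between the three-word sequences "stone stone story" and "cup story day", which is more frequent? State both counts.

"stone stone story": 1 occurrence
"cup story day": 3 occurrences

"cup story day" (3 vs 1)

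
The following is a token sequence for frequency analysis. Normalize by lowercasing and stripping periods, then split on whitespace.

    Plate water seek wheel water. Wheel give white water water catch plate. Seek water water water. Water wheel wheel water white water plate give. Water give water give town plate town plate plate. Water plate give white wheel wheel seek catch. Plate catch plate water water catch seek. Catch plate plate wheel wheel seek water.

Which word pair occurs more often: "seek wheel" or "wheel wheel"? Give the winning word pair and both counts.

"seek wheel": 1 occurrence
"wheel wheel": 3 occurrences

"wheel wheel" (3 vs 1)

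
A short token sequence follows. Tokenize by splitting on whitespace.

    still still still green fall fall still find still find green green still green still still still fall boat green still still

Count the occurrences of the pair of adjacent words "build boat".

Scanning the 21 overlapping bigram windows for "build boat":
  (none found)

0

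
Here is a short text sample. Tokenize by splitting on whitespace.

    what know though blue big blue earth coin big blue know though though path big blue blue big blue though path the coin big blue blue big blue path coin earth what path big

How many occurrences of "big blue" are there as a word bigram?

6

Scanning the 33 overlapping bigram windows for "big blue":
  position 5–6: big blue
  position 9–10: big blue
  position 15–16: big blue
  position 18–19: big blue
  position 24–25: big blue
  position 27–28: big blue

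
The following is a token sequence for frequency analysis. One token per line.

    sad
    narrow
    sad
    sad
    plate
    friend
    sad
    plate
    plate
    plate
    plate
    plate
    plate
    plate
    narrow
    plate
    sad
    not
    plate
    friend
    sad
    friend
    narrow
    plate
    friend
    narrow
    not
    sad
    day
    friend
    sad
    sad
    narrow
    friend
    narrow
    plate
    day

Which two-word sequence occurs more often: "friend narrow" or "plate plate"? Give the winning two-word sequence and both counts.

"plate plate" (6 vs 3)

"friend narrow": 3 occurrences
"plate plate": 6 occurrences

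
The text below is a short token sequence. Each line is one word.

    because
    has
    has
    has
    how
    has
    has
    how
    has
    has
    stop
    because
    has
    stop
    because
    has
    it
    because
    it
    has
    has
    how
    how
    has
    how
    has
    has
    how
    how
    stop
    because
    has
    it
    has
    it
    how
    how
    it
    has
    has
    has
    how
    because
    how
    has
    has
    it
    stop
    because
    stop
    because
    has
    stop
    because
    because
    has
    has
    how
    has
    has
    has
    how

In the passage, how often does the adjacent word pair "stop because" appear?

6

Scanning the 61 overlapping bigram windows for "stop because":
  position 11–12: stop because
  position 14–15: stop because
  position 30–31: stop because
  position 48–49: stop because
  position 50–51: stop because
  position 53–54: stop because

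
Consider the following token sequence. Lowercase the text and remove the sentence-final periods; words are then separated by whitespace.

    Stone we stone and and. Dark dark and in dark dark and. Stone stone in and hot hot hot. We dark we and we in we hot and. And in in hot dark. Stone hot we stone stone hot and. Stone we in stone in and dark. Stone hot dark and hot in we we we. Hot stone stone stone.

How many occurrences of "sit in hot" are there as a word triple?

Scanning the 58 overlapping trigram windows for "sit in hot":
  (none found)

0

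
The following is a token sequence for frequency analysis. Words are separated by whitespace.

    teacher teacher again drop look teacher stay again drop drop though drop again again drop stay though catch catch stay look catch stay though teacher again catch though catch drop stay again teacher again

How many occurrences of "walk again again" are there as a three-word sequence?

0

Scanning the 32 overlapping trigram windows for "walk again again":
  (none found)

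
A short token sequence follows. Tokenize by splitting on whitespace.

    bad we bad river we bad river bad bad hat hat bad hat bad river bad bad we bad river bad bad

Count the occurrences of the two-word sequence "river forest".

0

Scanning the 21 overlapping bigram windows for "river forest":
  (none found)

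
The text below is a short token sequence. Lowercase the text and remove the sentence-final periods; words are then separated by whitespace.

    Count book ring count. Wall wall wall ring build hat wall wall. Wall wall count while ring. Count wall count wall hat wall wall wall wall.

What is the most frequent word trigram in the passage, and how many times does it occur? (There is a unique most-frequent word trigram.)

Trigram frequencies (highest first):
  wall wall wall: 5
  ring count wall: 2
  hat wall wall: 2
  count book ring: 1
  book ring count: 1
  count wall wall: 1
  … (12 more, each ≤ 1)

"wall wall wall", 5 times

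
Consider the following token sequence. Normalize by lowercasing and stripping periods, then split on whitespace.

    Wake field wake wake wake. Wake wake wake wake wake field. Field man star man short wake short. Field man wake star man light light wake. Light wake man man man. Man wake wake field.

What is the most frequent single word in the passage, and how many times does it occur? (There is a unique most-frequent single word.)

"wake", 15 times

Unigram frequencies (highest first):
  wake: 15
  man: 8
  field: 5
  light: 3
  star: 2
  short: 2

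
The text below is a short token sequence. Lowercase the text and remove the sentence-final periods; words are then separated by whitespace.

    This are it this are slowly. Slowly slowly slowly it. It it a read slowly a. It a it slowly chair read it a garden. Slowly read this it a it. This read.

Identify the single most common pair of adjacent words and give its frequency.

Bigram frequencies (highest first):
  it a: 4
  slowly slowly: 3
  a it: 3
  this are: 2
  it this: 2
  it it: 2
  … (16 more, each ≤ 1)

"it a", 4 times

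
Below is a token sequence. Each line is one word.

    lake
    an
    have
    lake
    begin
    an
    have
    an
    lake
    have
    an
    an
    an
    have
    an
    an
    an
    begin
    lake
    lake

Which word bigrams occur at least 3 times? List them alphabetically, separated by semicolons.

an an; an have; have an

Bigram counts meeting the condition (at least 3 times):
  an an: 4
  an have: 3
  have an: 3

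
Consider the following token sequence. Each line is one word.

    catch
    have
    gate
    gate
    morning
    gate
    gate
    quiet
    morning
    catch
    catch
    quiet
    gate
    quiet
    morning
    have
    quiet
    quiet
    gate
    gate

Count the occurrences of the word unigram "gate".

Scanning the 20 tokens for "gate":
  position 3: gate
  position 4: gate
  position 6: gate
  position 7: gate
  position 13: gate
  position 19: gate
  position 20: gate

7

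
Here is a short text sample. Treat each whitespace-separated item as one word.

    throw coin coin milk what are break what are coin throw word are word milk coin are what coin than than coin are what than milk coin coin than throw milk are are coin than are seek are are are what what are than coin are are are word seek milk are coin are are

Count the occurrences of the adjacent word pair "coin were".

Scanning the 54 overlapping bigram windows for "coin were":
  (none found)

0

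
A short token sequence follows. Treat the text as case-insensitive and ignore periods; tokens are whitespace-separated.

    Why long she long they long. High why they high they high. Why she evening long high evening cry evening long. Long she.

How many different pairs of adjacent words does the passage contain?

23 tokens → 22 bigram windows in total.
Repeated bigrams (each contributes count−1 duplicates):
  evening long: 2
  high why: 2
  long high: 2
  long she: 2
  they high: 2
5 duplicate windows → 22 − 5 = 17 distinct.

17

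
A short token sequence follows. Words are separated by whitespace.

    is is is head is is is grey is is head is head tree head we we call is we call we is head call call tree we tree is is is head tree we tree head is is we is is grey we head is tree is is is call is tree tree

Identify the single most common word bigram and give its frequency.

Bigram frequencies (highest first):
  is is: 11
  is head: 5
  head is: 4
  is grey: 2
  head tree: 2
  tree head: 2
  … (19 more, each ≤ 2)

"is is", 11 times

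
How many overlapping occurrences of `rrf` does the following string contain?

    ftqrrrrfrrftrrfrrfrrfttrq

5

Sliding a length-3 window over the 25 characters (23 positions):
  position 6–8: rrf
  position 9–11: rrf
  position 13–15: rrf
  position 16–18: rrf
  position 19–21: rrf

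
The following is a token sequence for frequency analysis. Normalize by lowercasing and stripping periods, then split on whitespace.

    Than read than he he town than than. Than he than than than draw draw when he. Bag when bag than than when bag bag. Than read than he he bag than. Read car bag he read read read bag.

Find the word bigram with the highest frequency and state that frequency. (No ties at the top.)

Bigram frequencies (highest first):
  than than: 5
  than read: 3
  than he: 3
  bag than: 3
  read than: 2
  he he: 2
  … (18 more, each ≤ 2)

"than than", 5 times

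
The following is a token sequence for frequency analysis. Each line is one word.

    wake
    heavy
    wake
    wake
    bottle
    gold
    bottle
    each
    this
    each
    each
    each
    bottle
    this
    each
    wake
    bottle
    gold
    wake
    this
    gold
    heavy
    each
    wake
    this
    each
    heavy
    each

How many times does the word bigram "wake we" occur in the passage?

Scanning the 27 overlapping bigram windows for "wake we":
  (none found)

0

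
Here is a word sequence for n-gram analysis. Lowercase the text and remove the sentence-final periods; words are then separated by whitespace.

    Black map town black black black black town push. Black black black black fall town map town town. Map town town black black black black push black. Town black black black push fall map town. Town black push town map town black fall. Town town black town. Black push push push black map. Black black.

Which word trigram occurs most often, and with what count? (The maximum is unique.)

Trigram frequencies (highest first):
  black black black: 7
  town black black: 3
  town map town: 3
  map town town: 3
  town town black: 3
  map town black: 2
  … (28 more, each ≤ 2)

"black black black", 7 times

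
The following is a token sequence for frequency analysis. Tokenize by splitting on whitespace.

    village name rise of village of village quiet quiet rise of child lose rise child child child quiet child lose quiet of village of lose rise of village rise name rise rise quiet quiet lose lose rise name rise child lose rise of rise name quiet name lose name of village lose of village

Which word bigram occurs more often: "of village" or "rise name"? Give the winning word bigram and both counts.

"of village" (6 vs 3)

"of village": 6 occurrences
"rise name": 3 occurrences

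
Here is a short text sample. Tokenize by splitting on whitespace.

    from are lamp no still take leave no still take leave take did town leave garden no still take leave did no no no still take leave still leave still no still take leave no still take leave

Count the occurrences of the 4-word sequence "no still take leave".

6

Scanning the 35 overlapping 4-gram windows for "no still take leave":
  position 4–7: no still take leave
  position 8–11: no still take leave
  position 17–20: no still take leave
  position 24–27: no still take leave
  position 31–34: no still take leave
  position 35–38: no still take leave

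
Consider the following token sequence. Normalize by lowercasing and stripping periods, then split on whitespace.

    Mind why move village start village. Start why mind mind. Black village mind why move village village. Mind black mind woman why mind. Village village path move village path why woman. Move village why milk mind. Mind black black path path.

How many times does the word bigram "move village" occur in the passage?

4

Scanning the 40 overlapping bigram windows for "move village":
  position 3–4: move village
  position 15–16: move village
  position 27–28: move village
  position 32–33: move village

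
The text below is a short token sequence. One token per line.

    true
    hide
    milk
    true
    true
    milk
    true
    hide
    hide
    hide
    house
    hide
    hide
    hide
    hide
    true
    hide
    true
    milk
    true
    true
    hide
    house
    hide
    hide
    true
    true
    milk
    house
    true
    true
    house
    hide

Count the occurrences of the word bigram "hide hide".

Scanning the 32 overlapping bigram windows for "hide hide":
  position 8–9: hide hide
  position 9–10: hide hide
  position 12–13: hide hide
  position 13–14: hide hide
  position 14–15: hide hide
  position 24–25: hide hide

6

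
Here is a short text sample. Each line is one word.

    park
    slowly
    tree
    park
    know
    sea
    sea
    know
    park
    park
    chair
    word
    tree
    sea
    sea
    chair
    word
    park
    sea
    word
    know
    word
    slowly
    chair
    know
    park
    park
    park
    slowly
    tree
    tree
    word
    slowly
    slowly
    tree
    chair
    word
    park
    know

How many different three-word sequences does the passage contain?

39 tokens → 37 trigram windows in total.
Repeated trigrams (each contributes count−1 duplicates):
  chair word park: 2
  know park park: 2
  park slowly tree: 2
3 duplicate windows → 37 − 3 = 34 distinct.

34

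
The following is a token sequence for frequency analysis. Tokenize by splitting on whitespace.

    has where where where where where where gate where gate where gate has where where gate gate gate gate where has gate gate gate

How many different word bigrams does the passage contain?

8

24 tokens → 23 bigram windows in total.
Repeated bigrams (each contributes count−1 duplicates):
  where where: 6
  gate gate: 5
  where gate: 4
  gate where: 3
  has where: 2
15 duplicate windows → 23 − 15 = 8 distinct.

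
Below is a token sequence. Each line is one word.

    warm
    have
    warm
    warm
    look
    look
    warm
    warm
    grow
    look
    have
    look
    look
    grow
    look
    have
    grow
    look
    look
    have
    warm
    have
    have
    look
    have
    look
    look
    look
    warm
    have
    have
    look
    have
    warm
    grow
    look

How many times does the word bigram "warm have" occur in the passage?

Scanning the 35 overlapping bigram windows for "warm have":
  position 1–2: warm have
  position 21–22: warm have
  position 29–30: warm have

3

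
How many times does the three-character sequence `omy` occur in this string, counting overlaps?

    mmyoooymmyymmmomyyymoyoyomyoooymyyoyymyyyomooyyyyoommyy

Sliding a length-3 window over the 55 characters (53 positions):
  position 15–17: omy
  position 25–27: omy

2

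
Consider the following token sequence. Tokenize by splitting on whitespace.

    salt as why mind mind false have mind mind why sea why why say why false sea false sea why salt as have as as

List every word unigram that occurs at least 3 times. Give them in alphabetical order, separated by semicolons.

Unigram counts meeting the condition (at least 3 times):
  as: 4
  false: 3
  mind: 4
  sea: 3
  why: 6

as; false; mind; sea; why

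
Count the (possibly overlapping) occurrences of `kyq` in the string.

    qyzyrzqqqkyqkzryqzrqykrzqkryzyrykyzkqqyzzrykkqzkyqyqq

Sliding a length-3 window over the 53 characters (51 positions):
  position 10–12: kyq
  position 48–50: kyq

2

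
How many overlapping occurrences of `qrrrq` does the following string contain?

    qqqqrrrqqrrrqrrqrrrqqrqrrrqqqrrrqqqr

Sliding a length-5 window over the 36 characters (32 positions):
  position 4–8: qrrrq
  position 9–13: qrrrq
  position 16–20: qrrrq
  position 23–27: qrrrq
  position 29–33: qrrrq

5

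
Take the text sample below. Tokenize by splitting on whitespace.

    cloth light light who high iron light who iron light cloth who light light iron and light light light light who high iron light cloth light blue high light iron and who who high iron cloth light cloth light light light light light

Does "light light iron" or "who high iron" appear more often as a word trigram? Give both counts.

"light light iron": 1 occurrence
"who high iron": 3 occurrences

"who high iron" (3 vs 1)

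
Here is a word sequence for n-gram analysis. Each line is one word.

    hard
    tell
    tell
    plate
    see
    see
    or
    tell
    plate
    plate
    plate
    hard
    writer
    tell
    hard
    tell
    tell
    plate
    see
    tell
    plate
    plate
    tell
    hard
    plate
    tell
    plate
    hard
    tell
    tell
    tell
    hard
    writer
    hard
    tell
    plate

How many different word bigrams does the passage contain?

36 tokens → 35 bigram windows in total.
Repeated bigrams (each contributes count−1 duplicates):
  tell plate: 6
  hard tell: 4
  tell tell: 4
  plate plate: 3
  tell hard: 3
  hard writer: 2
  plate hard: 2
  plate see: 2
  … (1 more repeated)
19 duplicate windows → 35 − 19 = 16 distinct.

16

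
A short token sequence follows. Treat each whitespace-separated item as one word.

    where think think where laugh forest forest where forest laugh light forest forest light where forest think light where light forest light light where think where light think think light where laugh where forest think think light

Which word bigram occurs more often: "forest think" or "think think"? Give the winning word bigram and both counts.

"think think" (3 vs 2)

"forest think": 2 occurrences
"think think": 3 occurrences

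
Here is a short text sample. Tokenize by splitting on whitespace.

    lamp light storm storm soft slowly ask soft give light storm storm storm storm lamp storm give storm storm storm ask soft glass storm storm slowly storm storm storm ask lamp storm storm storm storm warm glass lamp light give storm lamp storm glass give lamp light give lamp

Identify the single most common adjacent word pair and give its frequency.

Bigram frequencies (highest first):
  storm storm: 12
  lamp light: 3
  lamp storm: 3
  light storm: 2
  ask soft: 2
  storm lamp: 2
  … (20 more, each ≤ 2)

"storm storm", 12 times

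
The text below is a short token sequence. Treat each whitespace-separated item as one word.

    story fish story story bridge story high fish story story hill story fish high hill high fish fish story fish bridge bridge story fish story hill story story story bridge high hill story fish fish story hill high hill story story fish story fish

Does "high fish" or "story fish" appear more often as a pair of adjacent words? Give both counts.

"story fish" (7 vs 2)

"high fish": 2 occurrences
"story fish": 7 occurrences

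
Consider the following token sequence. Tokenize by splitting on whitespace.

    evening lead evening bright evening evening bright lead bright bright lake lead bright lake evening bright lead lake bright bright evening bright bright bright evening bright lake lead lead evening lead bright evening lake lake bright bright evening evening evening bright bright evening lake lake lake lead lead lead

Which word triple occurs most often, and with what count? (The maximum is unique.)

Trigram frequencies (highest first):
  bright bright evening: 4
  bright evening evening: 2
  evening evening bright: 2
  evening bright lead: 2
  bright lake lead: 2
  lake bright bright: 2
  … (28 more, each ≤ 2)

"bright bright evening", 4 times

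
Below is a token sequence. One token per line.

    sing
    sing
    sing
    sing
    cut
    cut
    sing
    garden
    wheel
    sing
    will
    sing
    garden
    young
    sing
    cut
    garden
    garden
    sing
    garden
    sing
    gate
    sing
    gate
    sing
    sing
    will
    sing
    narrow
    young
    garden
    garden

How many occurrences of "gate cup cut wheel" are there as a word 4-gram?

0

Scanning the 29 overlapping 4-gram windows for "gate cup cut wheel":
  (none found)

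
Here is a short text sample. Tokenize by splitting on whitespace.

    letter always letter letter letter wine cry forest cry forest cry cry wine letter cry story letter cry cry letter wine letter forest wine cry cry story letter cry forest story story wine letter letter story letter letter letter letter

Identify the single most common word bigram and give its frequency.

"letter letter", 6 times

Bigram frequencies (highest first):
  letter letter: 6
  cry forest: 3
  cry cry: 3
  wine letter: 3
  letter cry: 3
  story letter: 3
  … (14 more, each ≤ 2)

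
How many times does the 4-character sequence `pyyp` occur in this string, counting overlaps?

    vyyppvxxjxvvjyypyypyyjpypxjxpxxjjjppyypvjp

2

Sliding a length-4 window over the 42 characters (39 positions):
  position 16–19: pyyp
  position 36–39: pyyp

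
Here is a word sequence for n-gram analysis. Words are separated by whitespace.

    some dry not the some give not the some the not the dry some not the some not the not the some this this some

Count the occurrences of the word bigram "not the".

Scanning the 24 overlapping bigram windows for "not the":
  position 3–4: not the
  position 7–8: not the
  position 11–12: not the
  position 15–16: not the
  position 18–19: not the
  position 20–21: not the

6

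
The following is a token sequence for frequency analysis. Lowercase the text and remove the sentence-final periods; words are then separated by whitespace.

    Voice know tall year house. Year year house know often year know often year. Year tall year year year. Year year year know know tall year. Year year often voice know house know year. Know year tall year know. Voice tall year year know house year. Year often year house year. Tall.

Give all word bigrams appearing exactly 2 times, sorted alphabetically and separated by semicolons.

Bigram counts meeting the condition (exactly 2 times):
  house know: 2
  know house: 2
  know often: 2
  know tall: 2
  know year: 2
  voice know: 2
  year often: 2

house know; know house; know often; know tall; know year; voice know; year often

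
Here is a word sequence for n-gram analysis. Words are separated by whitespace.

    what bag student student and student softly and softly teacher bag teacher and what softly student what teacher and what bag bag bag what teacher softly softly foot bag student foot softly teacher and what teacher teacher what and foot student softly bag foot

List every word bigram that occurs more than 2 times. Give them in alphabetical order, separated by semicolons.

Bigram counts meeting the condition (more than 2 times):
  and what: 3
  teacher and: 3
  what teacher: 3

and what; teacher and; what teacher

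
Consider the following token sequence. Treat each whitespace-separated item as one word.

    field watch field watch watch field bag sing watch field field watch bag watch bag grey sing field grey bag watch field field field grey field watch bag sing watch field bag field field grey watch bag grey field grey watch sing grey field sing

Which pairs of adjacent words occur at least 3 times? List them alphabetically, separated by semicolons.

field field; field grey; field watch; grey field; watch bag; watch field

Bigram counts meeting the condition (at least 3 times):
  field field: 4
  field grey: 4
  field watch: 4
  grey field: 3
  watch bag: 4
  watch field: 5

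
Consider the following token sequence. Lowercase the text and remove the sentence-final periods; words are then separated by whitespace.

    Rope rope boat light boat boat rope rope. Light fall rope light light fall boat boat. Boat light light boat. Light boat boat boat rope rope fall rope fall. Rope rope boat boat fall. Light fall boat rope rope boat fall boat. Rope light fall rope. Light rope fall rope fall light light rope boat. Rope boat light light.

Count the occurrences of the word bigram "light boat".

Scanning the 58 overlapping bigram windows for "light boat":
  position 4–5: light boat
  position 19–20: light boat
  position 21–22: light boat

3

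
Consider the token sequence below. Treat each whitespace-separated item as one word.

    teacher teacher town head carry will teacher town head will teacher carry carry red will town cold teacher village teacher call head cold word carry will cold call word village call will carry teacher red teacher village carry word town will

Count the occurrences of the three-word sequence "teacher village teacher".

1

Scanning the 39 overlapping trigram windows for "teacher village teacher":
  position 18–20: teacher village teacher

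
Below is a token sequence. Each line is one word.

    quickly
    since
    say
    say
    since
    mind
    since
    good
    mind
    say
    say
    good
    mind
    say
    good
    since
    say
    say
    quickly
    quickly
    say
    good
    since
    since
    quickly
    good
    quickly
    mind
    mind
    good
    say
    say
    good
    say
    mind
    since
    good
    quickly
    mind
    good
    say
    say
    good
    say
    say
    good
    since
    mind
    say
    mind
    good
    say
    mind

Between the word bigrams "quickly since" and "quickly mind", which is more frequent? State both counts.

"quickly mind" (2 vs 1)

"quickly since": 1 occurrence
"quickly mind": 2 occurrences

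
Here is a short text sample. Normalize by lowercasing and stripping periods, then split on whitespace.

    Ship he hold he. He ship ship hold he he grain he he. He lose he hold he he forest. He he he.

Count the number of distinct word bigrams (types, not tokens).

13

23 tokens → 22 bigram windows in total.
Repeated bigrams (each contributes count−1 duplicates):
  he he: 7
  hold he: 3
  he hold: 2
9 duplicate windows → 22 − 9 = 13 distinct.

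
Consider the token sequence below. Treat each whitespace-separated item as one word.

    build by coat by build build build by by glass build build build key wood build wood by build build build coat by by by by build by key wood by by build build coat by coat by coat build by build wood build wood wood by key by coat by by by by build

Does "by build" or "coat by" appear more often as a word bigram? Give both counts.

"by build": 6 occurrences
"coat by": 5 occurrences

"by build" (6 vs 5)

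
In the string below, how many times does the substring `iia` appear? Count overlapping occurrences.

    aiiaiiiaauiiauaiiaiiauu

Sliding a length-3 window over the 23 characters (21 positions):
  position 2–4: iia
  position 6–8: iia
  position 11–13: iia
  position 16–18: iia
  position 19–21: iia

5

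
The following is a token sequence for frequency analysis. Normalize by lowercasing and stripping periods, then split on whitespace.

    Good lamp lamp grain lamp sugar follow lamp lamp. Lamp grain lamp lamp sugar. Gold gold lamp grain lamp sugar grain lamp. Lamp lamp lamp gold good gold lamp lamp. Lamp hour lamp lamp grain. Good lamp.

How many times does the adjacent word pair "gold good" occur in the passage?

1

Scanning the 36 overlapping bigram windows for "gold good":
  position 26–27: gold good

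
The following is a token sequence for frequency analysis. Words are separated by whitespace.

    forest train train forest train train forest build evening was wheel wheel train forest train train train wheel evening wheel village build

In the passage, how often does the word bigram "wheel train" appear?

1

Scanning the 21 overlapping bigram windows for "wheel train":
  position 12–13: wheel train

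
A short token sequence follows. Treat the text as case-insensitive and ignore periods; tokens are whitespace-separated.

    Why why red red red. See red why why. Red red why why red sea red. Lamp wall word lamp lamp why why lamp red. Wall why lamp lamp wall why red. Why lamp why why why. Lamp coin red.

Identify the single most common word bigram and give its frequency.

"why why", 6 times

Bigram frequencies (highest first):
  why why: 6
  why red: 4
  why lamp: 4
  red red: 3
  red why: 3
  lamp wall: 2
  … (14 more, each ≤ 2)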